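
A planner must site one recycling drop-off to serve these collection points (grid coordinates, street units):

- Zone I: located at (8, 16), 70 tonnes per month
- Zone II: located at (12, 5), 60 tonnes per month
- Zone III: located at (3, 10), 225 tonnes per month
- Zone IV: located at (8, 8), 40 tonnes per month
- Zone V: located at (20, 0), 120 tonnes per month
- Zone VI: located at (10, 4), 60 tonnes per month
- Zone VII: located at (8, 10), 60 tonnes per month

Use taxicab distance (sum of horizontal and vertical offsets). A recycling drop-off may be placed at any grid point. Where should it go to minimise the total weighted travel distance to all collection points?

(8, 10)

Manhattan distance separates: Σwᵢ(|x−xᵢ|+|y−yᵢ|) = Σwᵢ|x−xᵢ| + Σwᵢ|y−yᵢ|, so x and y are optimised independently as 1-D weighted medians.
Total weight W = 635; half = 317.5.
x-coordinate, sorted with cumulative weight:
  x=3 (Zone III, w=225) cum 225
  x=8 (Zone I, w=70) cum 295
  x=8 (Zone IV, w=40) cum 335  ← median
  x=8 (Zone VII, w=60) cum 395
  x=10 (Zone VI, w=60) cum 455
  x=12 (Zone II, w=60) cum 515
  x=20 (Zone V, w=120) cum 635
⇒ x* = 8
y-coordinate, sorted with cumulative weight:
  y=0 (Zone V, w=120) cum 120
  y=4 (Zone VI, w=60) cum 180
  y=5 (Zone II, w=60) cum 240
  y=8 (Zone IV, w=40) cum 280
  y=10 (Zone III, w=225) cum 505  ← median
  y=10 (Zone VII, w=60) cum 565
  y=16 (Zone I, w=70) cum 635
⇒ y* = 10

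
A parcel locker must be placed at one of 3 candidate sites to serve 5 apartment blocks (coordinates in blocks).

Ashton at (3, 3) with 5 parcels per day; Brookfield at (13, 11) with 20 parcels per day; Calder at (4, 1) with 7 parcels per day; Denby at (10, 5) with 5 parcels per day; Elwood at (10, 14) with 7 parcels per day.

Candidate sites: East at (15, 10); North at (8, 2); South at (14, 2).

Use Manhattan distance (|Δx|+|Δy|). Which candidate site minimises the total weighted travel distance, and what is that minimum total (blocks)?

Total weighted distance at each candidate:
  East (15, 10): total = 408
  North (8, 2): total = 468
  South (14, 2): total = 484
Minimum is at East with total 408 blocks.

East, total 408 blocks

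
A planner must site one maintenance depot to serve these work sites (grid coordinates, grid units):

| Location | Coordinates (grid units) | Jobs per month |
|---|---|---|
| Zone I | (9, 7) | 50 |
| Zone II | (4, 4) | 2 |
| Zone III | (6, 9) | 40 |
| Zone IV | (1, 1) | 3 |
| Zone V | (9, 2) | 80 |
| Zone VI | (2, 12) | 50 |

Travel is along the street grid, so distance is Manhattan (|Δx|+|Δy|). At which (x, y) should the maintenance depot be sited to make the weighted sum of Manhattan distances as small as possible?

(9, 7)

Manhattan distance separates: Σwᵢ(|x−xᵢ|+|y−yᵢ|) = Σwᵢ|x−xᵢ| + Σwᵢ|y−yᵢ|, so x and y are optimised independently as 1-D weighted medians.
Total weight W = 225; half = 112.5.
x-coordinate, sorted with cumulative weight:
  x=1 (Zone IV, w=3) cum 3
  x=2 (Zone VI, w=50) cum 53
  x=4 (Zone II, w=2) cum 55
  x=6 (Zone III, w=40) cum 95
  x=9 (Zone I, w=50) cum 145  ← median
  x=9 (Zone V, w=80) cum 225
⇒ x* = 9
y-coordinate, sorted with cumulative weight:
  y=1 (Zone IV, w=3) cum 3
  y=2 (Zone V, w=80) cum 83
  y=4 (Zone II, w=2) cum 85
  y=7 (Zone I, w=50) cum 135  ← median
  y=9 (Zone III, w=40) cum 175
  y=12 (Zone VI, w=50) cum 225
⇒ y* = 7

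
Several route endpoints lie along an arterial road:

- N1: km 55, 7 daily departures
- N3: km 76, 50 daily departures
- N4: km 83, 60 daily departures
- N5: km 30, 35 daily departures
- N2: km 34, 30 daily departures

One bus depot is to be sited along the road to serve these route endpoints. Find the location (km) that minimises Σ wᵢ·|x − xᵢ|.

For a sum of weighted absolute distances on a line, the optimum is the weighted median (not the mean). Total weight W = 182; half-weight = 91.
Sort by position and accumulate weight:
  km 30 (N5, w=35) → cum 35
  km 34 (N2, w=30) → cum 65
  km 55 (N1, w=7) → cum 72
  km 76 (N3, w=50) → cum 122  ≥ 91 → median here
  km 83 (N4, w=60) → cum 182
Optimal location: km 76.

x = 76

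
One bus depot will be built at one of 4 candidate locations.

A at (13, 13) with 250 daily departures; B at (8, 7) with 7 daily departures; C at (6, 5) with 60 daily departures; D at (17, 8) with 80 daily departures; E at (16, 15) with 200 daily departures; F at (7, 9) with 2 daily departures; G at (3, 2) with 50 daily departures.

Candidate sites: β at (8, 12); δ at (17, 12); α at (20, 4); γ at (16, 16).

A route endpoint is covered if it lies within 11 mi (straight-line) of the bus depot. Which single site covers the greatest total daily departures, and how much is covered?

Coverage radius r = 11 mi; a point is covered iff (Δx)²+(Δy)² ≤ 11² = 121.
  β (8, 12): covers {A, B, C, D, E, F} → 599
  δ (17, 12): covers {A, B, D, E, F} → 539
  α (20, 4): covers {D} → 80
  γ (16, 16): covers {A, D, E} → 530
Maximum coverage at β: 599 daily departures.

β, covering 599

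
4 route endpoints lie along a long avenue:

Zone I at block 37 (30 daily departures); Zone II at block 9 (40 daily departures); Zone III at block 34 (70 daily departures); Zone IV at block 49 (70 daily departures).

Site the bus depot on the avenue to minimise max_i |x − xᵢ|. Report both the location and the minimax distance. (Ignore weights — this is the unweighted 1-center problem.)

The 1-center on a line is the midpoint of the two extreme points: leftmost at 9, rightmost at 49.
Optimal location = (9 + 49)/2 = 29; maximum distance = (49 − 9)/2 = 20.

location 29, max distance 20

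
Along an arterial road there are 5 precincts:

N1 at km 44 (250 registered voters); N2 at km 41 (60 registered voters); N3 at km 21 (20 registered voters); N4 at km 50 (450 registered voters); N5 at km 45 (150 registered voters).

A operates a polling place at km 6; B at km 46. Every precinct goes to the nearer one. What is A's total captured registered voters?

20

The indifferent point is the midpoint (6+46)/2 = 26; precincts left of it (closer to A at 6) go to A, those right go to B.
  N3 at 21 (w=20) → A
  N2 at 41 (w=60) → B
  N1 at 44 (w=250) → B
  N5 at 45 (w=150) → B
  N4 at 50 (w=450) → B
A captures 20; B captures 910.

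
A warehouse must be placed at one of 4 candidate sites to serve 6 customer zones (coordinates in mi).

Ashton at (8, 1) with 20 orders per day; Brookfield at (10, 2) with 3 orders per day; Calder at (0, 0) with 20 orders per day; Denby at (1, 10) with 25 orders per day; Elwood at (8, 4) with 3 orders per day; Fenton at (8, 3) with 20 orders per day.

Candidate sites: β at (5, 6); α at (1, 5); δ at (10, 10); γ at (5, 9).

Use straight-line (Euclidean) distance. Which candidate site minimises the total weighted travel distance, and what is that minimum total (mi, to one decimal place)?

Total weighted distance at each candidate:
  β (5, 6): total = 529.1
  α (1, 5): total = 583.5
  δ (10, 10): total = 880.8
  γ (5, 9): total = 657.3
Minimum is at β with total 529.1 mi.

β, total 529.1 mi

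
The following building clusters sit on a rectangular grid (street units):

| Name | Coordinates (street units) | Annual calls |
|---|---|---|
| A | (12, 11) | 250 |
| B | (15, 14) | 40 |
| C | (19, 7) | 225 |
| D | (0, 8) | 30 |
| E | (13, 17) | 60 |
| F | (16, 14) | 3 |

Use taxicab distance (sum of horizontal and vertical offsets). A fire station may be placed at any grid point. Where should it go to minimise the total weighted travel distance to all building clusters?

(13, 11)

Manhattan distance separates: Σwᵢ(|x−xᵢ|+|y−yᵢ|) = Σwᵢ|x−xᵢ| + Σwᵢ|y−yᵢ|, so x and y are optimised independently as 1-D weighted medians.
Total weight W = 608; half = 304.
x-coordinate, sorted with cumulative weight:
  x=0 (D, w=30) cum 30
  x=12 (A, w=250) cum 280
  x=13 (E, w=60) cum 340  ← median
  x=15 (B, w=40) cum 380
  x=16 (F, w=3) cum 383
  x=19 (C, w=225) cum 608
⇒ x* = 13
y-coordinate, sorted with cumulative weight:
  y=7 (C, w=225) cum 225
  y=8 (D, w=30) cum 255
  y=11 (A, w=250) cum 505  ← median
  y=14 (B, w=40) cum 545
  y=14 (F, w=3) cum 548
  y=17 (E, w=60) cum 608
⇒ y* = 11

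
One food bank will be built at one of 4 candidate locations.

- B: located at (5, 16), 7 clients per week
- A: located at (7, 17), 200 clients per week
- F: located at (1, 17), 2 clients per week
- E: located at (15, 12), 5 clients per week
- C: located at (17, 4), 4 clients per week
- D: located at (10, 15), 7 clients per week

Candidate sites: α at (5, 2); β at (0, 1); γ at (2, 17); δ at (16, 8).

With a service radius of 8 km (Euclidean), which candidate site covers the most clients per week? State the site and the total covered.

Coverage radius r = 8 km; a point is covered iff (Δx)²+(Δy)² ≤ 8² = 64.
  α (5, 2): covers {none} → 0
  β (0, 1): covers {none} → 0
  γ (2, 17): covers {B, A, F} → 209
  δ (16, 8): covers {E, C} → 9
Maximum coverage at γ: 209 clients per week.

γ, covering 209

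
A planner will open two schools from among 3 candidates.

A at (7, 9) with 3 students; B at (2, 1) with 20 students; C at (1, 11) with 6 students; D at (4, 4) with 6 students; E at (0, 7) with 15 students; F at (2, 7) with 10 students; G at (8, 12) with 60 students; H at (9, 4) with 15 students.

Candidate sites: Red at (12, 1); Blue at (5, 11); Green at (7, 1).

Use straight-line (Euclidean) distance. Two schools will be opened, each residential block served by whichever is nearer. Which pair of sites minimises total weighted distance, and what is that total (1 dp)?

{Blue, Green}, total 547.8

Evaluate every pair (each demand assigned to the nearer of the two):
  {Blue, Green}: total = 547.8
  {Red, Blue}: total = 674.3
  {Red, Green}: total = 1152.6
Best pair: {Blue, Green} with total 547.8.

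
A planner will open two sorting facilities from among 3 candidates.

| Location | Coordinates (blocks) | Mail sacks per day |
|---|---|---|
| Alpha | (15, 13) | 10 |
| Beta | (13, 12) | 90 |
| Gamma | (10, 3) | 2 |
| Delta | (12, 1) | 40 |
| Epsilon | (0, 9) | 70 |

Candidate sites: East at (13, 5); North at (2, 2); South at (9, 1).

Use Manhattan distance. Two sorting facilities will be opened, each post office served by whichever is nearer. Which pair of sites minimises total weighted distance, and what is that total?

Evaluate every pair (each demand assigned to the nearer of the two):
  {East, North}: total = 1570
  {East, South}: total = 2046
  {North, South}: total = 2286
Best pair: {East, North} with total 1570.

{East, North}, total 1570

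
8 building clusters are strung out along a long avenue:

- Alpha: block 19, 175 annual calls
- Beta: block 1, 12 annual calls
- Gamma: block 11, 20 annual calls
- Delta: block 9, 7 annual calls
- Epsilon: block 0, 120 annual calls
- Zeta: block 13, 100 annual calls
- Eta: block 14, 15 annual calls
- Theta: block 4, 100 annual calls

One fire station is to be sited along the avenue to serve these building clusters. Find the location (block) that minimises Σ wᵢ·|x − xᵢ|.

For a sum of weighted absolute distances on a line, the optimum is the weighted median (not the mean). Total weight W = 549; half-weight = 274.5.
Sort by position and accumulate weight:
  block 0 (Epsilon, w=120) → cum 120
  block 1 (Beta, w=12) → cum 132
  block 4 (Theta, w=100) → cum 232
  block 9 (Delta, w=7) → cum 239
  block 11 (Gamma, w=20) → cum 259
  block 13 (Zeta, w=100) → cum 359  ≥ 274.5 → median here
  block 14 (Eta, w=15) → cum 374
  block 19 (Alpha, w=175) → cum 549
Optimal location: block 13.

x = 13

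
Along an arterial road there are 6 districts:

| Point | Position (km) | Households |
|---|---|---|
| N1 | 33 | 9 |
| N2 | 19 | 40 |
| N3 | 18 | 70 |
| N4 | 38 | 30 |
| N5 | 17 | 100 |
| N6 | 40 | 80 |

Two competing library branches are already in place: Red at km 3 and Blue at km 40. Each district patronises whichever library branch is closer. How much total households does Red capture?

The indifferent point is the midpoint (3+40)/2 = 21.5; districts left of it (closer to Red at 3) go to Red, those right go to Blue.
  N5 at 17 (w=100) → Red
  N3 at 18 (w=70) → Red
  N2 at 19 (w=40) → Red
  N1 at 33 (w=9) → Blue
  N4 at 38 (w=30) → Blue
  N6 at 40 (w=80) → Blue
Red captures 210; Blue captures 119.

210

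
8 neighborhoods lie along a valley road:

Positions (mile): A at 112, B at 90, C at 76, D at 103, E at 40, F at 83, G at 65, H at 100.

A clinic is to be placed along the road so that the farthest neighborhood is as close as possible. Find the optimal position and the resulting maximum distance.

The 1-center on a line is the midpoint of the two extreme points: leftmost at 40, rightmost at 112.
Optimal location = (40 + 112)/2 = 76; maximum distance = (112 − 40)/2 = 36.

location 76, max distance 36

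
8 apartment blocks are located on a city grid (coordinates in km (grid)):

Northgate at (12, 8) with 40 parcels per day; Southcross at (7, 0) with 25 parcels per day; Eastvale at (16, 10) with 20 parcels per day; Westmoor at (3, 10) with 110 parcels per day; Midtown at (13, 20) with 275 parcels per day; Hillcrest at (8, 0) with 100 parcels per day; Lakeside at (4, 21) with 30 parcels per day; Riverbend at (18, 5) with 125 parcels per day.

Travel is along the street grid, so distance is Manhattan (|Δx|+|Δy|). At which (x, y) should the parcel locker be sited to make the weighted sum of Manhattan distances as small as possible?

Manhattan distance separates: Σwᵢ(|x−xᵢ|+|y−yᵢ|) = Σwᵢ|x−xᵢ| + Σwᵢ|y−yᵢ|, so x and y are optimised independently as 1-D weighted medians.
Total weight W = 725; half = 362.5.
x-coordinate, sorted with cumulative weight:
  x=3 (Westmoor, w=110) cum 110
  x=4 (Lakeside, w=30) cum 140
  x=7 (Southcross, w=25) cum 165
  x=8 (Hillcrest, w=100) cum 265
  x=12 (Northgate, w=40) cum 305
  x=13 (Midtown, w=275) cum 580  ← median
  x=16 (Eastvale, w=20) cum 600
  x=18 (Riverbend, w=125) cum 725
⇒ x* = 13
y-coordinate, sorted with cumulative weight:
  y=0 (Southcross, w=25) cum 25
  y=0 (Hillcrest, w=100) cum 125
  y=5 (Riverbend, w=125) cum 250
  y=8 (Northgate, w=40) cum 290
  y=10 (Eastvale, w=20) cum 310
  y=10 (Westmoor, w=110) cum 420  ← median
  y=20 (Midtown, w=275) cum 695
  y=21 (Lakeside, w=30) cum 725
⇒ y* = 10

(13, 10)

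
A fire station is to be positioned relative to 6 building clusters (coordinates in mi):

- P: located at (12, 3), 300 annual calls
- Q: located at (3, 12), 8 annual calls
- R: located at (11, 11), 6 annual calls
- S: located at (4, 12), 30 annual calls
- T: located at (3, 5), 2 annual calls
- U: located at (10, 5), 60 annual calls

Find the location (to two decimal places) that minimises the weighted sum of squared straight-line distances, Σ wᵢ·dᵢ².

The minimiser of Σwᵢ‖p−pᵢ‖² is the weighted centroid p* = (Σwᵢpᵢ)/(Σwᵢ).
Σwᵢ = 406.
Σwᵢxᵢ = 300·12 + 8·3 + 6·11 + 30·4 + 2·3 + 60·10 = 4416.
Σwᵢyᵢ = 300·3 + 8·12 + 6·11 + 30·12 + 2·5 + 60·5 = 1732.
x* = 4416/406 = 10.88, y* = 1732/406 = 4.27.

(10.88, 4.27)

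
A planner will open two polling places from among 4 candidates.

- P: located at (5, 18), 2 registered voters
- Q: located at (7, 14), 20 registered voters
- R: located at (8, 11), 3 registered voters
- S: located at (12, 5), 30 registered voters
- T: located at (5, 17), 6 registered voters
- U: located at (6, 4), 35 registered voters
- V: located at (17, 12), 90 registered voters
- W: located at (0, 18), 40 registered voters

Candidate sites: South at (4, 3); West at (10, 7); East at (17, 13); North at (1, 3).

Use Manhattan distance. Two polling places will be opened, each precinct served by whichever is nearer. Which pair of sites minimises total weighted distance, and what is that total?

Evaluate every pair (each demand assigned to the nearer of the two):
  {South, East}: total = 1630
  {West, East}: total = 1635
  {East, North}: total = 1713
  {West, North}: total = 2390
  {South, West}: total = 2405
  {South, North}: total = 3463
Best pair: {South, East} with total 1630.

{South, East}, total 1630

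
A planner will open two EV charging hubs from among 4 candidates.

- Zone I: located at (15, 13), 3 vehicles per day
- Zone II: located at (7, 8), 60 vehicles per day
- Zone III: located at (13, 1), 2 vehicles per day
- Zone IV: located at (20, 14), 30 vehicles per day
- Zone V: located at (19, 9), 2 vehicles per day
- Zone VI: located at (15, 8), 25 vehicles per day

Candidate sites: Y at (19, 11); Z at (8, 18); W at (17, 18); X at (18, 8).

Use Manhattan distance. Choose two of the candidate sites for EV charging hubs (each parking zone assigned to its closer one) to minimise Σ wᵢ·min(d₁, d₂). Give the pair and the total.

Evaluate every pair (each demand assigned to the nearer of the two):
  {Y, X}: total = 901
  {W, X}: total = 994
  {Y, Z}: total = 1009
  {Z, X}: total = 1027
  {Y, W}: total = 1249
  {Z, W}: total = 1255
Best pair: {Y, X} with total 901.

{Y, X}, total 901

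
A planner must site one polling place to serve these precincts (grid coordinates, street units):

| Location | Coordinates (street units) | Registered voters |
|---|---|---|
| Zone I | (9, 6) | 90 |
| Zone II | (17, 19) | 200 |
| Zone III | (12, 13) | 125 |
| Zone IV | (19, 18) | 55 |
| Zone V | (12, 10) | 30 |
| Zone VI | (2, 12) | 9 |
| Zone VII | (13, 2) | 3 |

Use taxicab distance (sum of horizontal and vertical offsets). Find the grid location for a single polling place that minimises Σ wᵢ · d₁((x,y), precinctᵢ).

(13, 13)

Manhattan distance separates: Σwᵢ(|x−xᵢ|+|y−yᵢ|) = Σwᵢ|x−xᵢ| + Σwᵢ|y−yᵢ|, so x and y are optimised independently as 1-D weighted medians.
Total weight W = 512; half = 256.
x-coordinate, sorted with cumulative weight:
  x=2 (Zone VI, w=9) cum 9
  x=9 (Zone I, w=90) cum 99
  x=12 (Zone III, w=125) cum 224
  x=12 (Zone V, w=30) cum 254
  x=13 (Zone VII, w=3) cum 257  ← median
  x=17 (Zone II, w=200) cum 457
  x=19 (Zone IV, w=55) cum 512
⇒ x* = 13
y-coordinate, sorted with cumulative weight:
  y=2 (Zone VII, w=3) cum 3
  y=6 (Zone I, w=90) cum 93
  y=10 (Zone V, w=30) cum 123
  y=12 (Zone VI, w=9) cum 132
  y=13 (Zone III, w=125) cum 257  ← median
  y=18 (Zone IV, w=55) cum 312
  y=19 (Zone II, w=200) cum 512
⇒ y* = 13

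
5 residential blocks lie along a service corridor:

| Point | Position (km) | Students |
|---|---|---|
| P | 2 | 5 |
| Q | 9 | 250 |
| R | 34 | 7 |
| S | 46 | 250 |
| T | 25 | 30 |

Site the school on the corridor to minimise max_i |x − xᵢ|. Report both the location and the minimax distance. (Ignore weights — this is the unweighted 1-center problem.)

The 1-center on a line is the midpoint of the two extreme points: leftmost at 2, rightmost at 46.
Optimal location = (2 + 46)/2 = 24; maximum distance = (46 − 2)/2 = 22.

location 24, max distance 22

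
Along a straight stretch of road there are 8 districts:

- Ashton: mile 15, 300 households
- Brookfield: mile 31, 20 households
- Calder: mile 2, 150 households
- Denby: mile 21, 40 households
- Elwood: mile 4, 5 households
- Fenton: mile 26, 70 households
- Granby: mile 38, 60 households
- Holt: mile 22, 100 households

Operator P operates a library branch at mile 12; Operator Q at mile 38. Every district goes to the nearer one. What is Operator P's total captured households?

595

The indifferent point is the midpoint (12+38)/2 = 25; districts left of it (closer to Operator P at 12) go to Operator P, those right go to Operator Q.
  Calder at 2 (w=150) → Operator P
  Elwood at 4 (w=5) → Operator P
  Ashton at 15 (w=300) → Operator P
  Denby at 21 (w=40) → Operator P
  Holt at 22 (w=100) → Operator P
  Fenton at 26 (w=70) → Operator Q
  Brookfield at 31 (w=20) → Operator Q
  Granby at 38 (w=60) → Operator Q
Operator P captures 595; Operator Q captures 150.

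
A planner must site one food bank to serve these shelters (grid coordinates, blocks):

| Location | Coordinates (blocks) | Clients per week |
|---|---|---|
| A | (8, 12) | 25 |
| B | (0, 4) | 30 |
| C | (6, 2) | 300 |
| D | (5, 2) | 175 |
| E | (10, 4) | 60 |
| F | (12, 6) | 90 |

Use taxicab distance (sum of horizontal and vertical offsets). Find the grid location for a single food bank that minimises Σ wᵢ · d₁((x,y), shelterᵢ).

(6, 2)

Manhattan distance separates: Σwᵢ(|x−xᵢ|+|y−yᵢ|) = Σwᵢ|x−xᵢ| + Σwᵢ|y−yᵢ|, so x and y are optimised independently as 1-D weighted medians.
Total weight W = 680; half = 340.
x-coordinate, sorted with cumulative weight:
  x=0 (B, w=30) cum 30
  x=5 (D, w=175) cum 205
  x=6 (C, w=300) cum 505  ← median
  x=8 (A, w=25) cum 530
  x=10 (E, w=60) cum 590
  x=12 (F, w=90) cum 680
⇒ x* = 6
y-coordinate, sorted with cumulative weight:
  y=2 (C, w=300) cum 300
  y=2 (D, w=175) cum 475  ← median
  y=4 (B, w=30) cum 505
  y=4 (E, w=60) cum 565
  y=6 (F, w=90) cum 655
  y=12 (A, w=25) cum 680
⇒ y* = 2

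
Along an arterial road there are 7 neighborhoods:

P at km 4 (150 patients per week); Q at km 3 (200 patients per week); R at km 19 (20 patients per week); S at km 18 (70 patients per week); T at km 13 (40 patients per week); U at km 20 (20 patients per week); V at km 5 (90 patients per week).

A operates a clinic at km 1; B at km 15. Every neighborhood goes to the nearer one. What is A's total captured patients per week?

440

The indifferent point is the midpoint (1+15)/2 = 8; neighborhoods left of it (closer to A at 1) go to A, those right go to B.
  Q at 3 (w=200) → A
  P at 4 (w=150) → A
  V at 5 (w=90) → A
  T at 13 (w=40) → B
  S at 18 (w=70) → B
  R at 19 (w=20) → B
  U at 20 (w=20) → B
A captures 440; B captures 150.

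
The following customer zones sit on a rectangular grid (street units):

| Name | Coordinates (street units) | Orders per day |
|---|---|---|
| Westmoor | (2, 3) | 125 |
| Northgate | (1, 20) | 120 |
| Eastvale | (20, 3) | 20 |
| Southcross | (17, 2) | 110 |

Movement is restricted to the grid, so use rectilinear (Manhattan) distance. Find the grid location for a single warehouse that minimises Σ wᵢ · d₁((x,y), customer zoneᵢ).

(2, 3)

Manhattan distance separates: Σwᵢ(|x−xᵢ|+|y−yᵢ|) = Σwᵢ|x−xᵢ| + Σwᵢ|y−yᵢ|, so x and y are optimised independently as 1-D weighted medians.
Total weight W = 375; half = 187.5.
x-coordinate, sorted with cumulative weight:
  x=1 (Northgate, w=120) cum 120
  x=2 (Westmoor, w=125) cum 245  ← median
  x=17 (Southcross, w=110) cum 355
  x=20 (Eastvale, w=20) cum 375
⇒ x* = 2
y-coordinate, sorted with cumulative weight:
  y=2 (Southcross, w=110) cum 110
  y=3 (Westmoor, w=125) cum 235  ← median
  y=3 (Eastvale, w=20) cum 255
  y=20 (Northgate, w=120) cum 375
⇒ y* = 3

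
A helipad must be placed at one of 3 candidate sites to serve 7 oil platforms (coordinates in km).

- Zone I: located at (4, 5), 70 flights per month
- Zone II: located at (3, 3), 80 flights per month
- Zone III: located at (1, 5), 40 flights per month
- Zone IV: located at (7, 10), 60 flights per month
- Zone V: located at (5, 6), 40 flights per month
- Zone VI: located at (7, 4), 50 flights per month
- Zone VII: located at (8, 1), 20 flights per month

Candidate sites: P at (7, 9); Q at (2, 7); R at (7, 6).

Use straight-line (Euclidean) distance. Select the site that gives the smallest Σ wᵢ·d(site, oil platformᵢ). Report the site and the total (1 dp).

Total weighted distance at each candidate:
  P (7, 9): total = 1830.8
  Q (2, 7): total = 1554.9
  R (7, 6): total = 1386.7
Minimum is at R with total 1386.7 km.

R, total 1386.7 km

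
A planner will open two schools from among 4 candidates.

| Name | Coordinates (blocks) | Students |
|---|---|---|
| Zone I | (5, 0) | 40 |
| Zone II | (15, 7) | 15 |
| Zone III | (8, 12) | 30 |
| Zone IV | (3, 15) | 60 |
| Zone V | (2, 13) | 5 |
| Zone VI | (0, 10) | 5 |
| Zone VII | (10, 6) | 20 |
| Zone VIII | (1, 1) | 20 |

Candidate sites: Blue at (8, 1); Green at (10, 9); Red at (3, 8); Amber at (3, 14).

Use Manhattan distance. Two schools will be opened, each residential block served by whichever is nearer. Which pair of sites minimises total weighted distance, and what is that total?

{Blue, Amber}, total 950

Evaluate every pair (each demand assigned to the nearer of the two):
  {Blue, Amber}: total = 950
  {Red, Amber}: total = 1260
  {Green, Amber}: total = 1280
  {Green, Red}: total = 1370
  {Blue, Red}: total = 1380
  {Blue, Green}: total = 1510
Best pair: {Blue, Amber} with total 950.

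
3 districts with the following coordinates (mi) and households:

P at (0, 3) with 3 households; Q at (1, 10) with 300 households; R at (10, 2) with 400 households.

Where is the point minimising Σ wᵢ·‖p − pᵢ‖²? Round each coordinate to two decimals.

(6.12, 5.42)

The minimiser of Σwᵢ‖p−pᵢ‖² is the weighted centroid p* = (Σwᵢpᵢ)/(Σwᵢ).
Σwᵢ = 703.
Σwᵢxᵢ = 3·0 + 300·1 + 400·10 = 4300.
Σwᵢyᵢ = 3·3 + 300·10 + 400·2 = 3809.
x* = 4300/703 = 6.12, y* = 3809/703 = 5.42.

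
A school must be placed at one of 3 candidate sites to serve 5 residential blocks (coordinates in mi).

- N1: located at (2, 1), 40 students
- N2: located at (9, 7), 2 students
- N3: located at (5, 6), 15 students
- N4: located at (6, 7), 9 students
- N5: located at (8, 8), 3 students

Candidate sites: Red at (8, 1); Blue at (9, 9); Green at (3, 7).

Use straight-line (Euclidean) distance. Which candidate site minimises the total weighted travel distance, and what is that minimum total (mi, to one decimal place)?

Total weighted distance at each candidate:
  Red (8, 1): total = 417.6
  Blue (9, 9): total = 540.9
  Green (3, 7): total = 331.1
Minimum is at Green with total 331.1 mi.

Green, total 331.1 mi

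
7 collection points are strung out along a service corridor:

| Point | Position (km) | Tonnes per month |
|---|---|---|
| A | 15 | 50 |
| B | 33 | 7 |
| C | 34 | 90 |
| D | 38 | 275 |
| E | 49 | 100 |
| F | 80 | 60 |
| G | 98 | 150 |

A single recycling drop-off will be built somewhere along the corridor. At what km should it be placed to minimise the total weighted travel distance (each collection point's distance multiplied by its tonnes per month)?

x = 38

For a sum of weighted absolute distances on a line, the optimum is the weighted median (not the mean). Total weight W = 732; half-weight = 366.
Sort by position and accumulate weight:
  km 15 (A, w=50) → cum 50
  km 33 (B, w=7) → cum 57
  km 34 (C, w=90) → cum 147
  km 38 (D, w=275) → cum 422  ≥ 366 → median here
  km 49 (E, w=100) → cum 522
  km 80 (F, w=60) → cum 582
  km 98 (G, w=150) → cum 732
Optimal location: km 38.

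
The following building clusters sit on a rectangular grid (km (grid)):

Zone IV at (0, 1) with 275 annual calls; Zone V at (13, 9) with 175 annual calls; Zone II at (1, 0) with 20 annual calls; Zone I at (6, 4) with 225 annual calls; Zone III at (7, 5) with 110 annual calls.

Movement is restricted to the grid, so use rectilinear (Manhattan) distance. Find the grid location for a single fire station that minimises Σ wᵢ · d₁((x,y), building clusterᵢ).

(6, 4)

Manhattan distance separates: Σwᵢ(|x−xᵢ|+|y−yᵢ|) = Σwᵢ|x−xᵢ| + Σwᵢ|y−yᵢ|, so x and y are optimised independently as 1-D weighted medians.
Total weight W = 805; half = 402.5.
x-coordinate, sorted with cumulative weight:
  x=0 (Zone IV, w=275) cum 275
  x=1 (Zone II, w=20) cum 295
  x=6 (Zone I, w=225) cum 520  ← median
  x=7 (Zone III, w=110) cum 630
  x=13 (Zone V, w=175) cum 805
⇒ x* = 6
y-coordinate, sorted with cumulative weight:
  y=0 (Zone II, w=20) cum 20
  y=1 (Zone IV, w=275) cum 295
  y=4 (Zone I, w=225) cum 520  ← median
  y=5 (Zone III, w=110) cum 630
  y=9 (Zone V, w=175) cum 805
⇒ y* = 4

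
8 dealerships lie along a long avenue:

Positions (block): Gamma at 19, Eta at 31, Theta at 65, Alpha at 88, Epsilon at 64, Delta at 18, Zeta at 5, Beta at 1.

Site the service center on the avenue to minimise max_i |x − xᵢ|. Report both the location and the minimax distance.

The 1-center on a line is the midpoint of the two extreme points: leftmost at 1, rightmost at 88.
Optimal location = (1 + 88)/2 = 44.5; maximum distance = (88 − 1)/2 = 43.5.

location 44.5, max distance 43.5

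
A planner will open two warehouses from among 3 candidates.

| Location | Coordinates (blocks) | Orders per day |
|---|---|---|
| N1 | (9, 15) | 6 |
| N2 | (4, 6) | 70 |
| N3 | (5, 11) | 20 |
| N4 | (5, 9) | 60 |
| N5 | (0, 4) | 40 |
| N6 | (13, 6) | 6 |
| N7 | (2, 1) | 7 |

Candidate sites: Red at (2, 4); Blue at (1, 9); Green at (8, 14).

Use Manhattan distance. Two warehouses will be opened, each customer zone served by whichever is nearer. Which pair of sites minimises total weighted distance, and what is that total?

Evaluate every pair (each demand assigned to the nearer of the two):
  {Red, Blue}: total = 903
  {Red, Green}: total = 1071
  {Blue, Green}: total = 1173
Best pair: {Red, Blue} with total 903.

{Red, Blue}, total 903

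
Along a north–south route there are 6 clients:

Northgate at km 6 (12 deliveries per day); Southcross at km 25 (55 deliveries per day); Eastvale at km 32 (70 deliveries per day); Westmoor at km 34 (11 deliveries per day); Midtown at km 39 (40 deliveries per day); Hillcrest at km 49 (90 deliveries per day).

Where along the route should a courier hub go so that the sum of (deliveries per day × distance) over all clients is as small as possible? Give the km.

For a sum of weighted absolute distances on a line, the optimum is the weighted median (not the mean). Total weight W = 278; half-weight = 139.
Sort by position and accumulate weight:
  km 6 (Northgate, w=12) → cum 12
  km 25 (Southcross, w=55) → cum 67
  km 32 (Eastvale, w=70) → cum 137
  km 34 (Westmoor, w=11) → cum 148  ≥ 139 → median here
  km 39 (Midtown, w=40) → cum 188
  km 49 (Hillcrest, w=90) → cum 278
Optimal location: km 34.

x = 34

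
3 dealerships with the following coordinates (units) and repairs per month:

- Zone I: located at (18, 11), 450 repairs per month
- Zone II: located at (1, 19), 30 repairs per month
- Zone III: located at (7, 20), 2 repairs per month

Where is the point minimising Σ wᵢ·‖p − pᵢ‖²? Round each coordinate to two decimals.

The minimiser of Σwᵢ‖p−pᵢ‖² is the weighted centroid p* = (Σwᵢpᵢ)/(Σwᵢ).
Σwᵢ = 482.
Σwᵢxᵢ = 450·18 + 30·1 + 2·7 = 8144.
Σwᵢyᵢ = 450·11 + 30·19 + 2·20 = 5560.
x* = 8144/482 = 16.90, y* = 5560/482 = 11.54.

(16.90, 11.54)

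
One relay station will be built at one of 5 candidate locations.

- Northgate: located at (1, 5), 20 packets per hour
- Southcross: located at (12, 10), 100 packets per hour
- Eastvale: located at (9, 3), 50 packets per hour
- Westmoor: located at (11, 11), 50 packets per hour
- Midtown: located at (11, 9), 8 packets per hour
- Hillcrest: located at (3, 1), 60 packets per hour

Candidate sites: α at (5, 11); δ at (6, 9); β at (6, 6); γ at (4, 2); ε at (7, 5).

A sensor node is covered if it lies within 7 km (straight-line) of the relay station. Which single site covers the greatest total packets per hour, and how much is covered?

δ, covering 228

Coverage radius r = 7 km; a point is covered iff (Δx)²+(Δy)² ≤ 7² = 49.
  α (5, 11): covers {Westmoor, Midtown} → 58
  δ (6, 9): covers {Northgate, Southcross, Eastvale, Westmoor, Midtown} → 228
  β (6, 6): covers {Northgate, Eastvale, Midtown, Hillcrest} → 138
  γ (4, 2): covers {Northgate, Eastvale, Hillcrest} → 130
  ε (7, 5): covers {Northgate, Eastvale, Midtown, Hillcrest} → 138
Maximum coverage at δ: 228 packets per hour.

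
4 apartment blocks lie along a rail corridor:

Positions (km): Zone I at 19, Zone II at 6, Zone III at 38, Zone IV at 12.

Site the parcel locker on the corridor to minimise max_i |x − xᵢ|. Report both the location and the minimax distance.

location 22, max distance 16

The 1-center on a line is the midpoint of the two extreme points: leftmost at 6, rightmost at 38.
Optimal location = (6 + 38)/2 = 22; maximum distance = (38 − 6)/2 = 16.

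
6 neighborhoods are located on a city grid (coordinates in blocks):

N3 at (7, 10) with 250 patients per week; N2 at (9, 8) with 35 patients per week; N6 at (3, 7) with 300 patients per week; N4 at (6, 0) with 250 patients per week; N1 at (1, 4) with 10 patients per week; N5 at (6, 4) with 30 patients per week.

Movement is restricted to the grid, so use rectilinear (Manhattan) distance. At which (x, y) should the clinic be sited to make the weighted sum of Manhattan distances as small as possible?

(6, 7)

Manhattan distance separates: Σwᵢ(|x−xᵢ|+|y−yᵢ|) = Σwᵢ|x−xᵢ| + Σwᵢ|y−yᵢ|, so x and y are optimised independently as 1-D weighted medians.
Total weight W = 875; half = 437.5.
x-coordinate, sorted with cumulative weight:
  x=1 (N1, w=10) cum 10
  x=3 (N6, w=300) cum 310
  x=6 (N4, w=250) cum 560  ← median
  x=6 (N5, w=30) cum 590
  x=7 (N3, w=250) cum 840
  x=9 (N2, w=35) cum 875
⇒ x* = 6
y-coordinate, sorted with cumulative weight:
  y=0 (N4, w=250) cum 250
  y=4 (N1, w=10) cum 260
  y=4 (N5, w=30) cum 290
  y=7 (N6, w=300) cum 590  ← median
  y=8 (N2, w=35) cum 625
  y=10 (N3, w=250) cum 875
⇒ y* = 7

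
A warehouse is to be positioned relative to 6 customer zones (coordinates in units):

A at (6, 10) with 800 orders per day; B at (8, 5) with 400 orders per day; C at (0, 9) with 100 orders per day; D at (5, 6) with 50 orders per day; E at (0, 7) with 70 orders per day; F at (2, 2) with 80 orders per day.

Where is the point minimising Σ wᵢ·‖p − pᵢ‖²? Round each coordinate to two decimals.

The minimiser of Σwᵢ‖p−pᵢ‖² is the weighted centroid p* = (Σwᵢpᵢ)/(Σwᵢ).
Σwᵢ = 1500.
Σwᵢxᵢ = 800·6 + 400·8 + 100·0 + 50·5 + 70·0 + 80·2 = 8410.
Σwᵢyᵢ = 800·10 + 400·5 + 100·9 + 50·6 + 70·7 + 80·2 = 11850.
x* = 8410/1500 = 5.61, y* = 11850/1500 = 7.90.

(5.61, 7.90)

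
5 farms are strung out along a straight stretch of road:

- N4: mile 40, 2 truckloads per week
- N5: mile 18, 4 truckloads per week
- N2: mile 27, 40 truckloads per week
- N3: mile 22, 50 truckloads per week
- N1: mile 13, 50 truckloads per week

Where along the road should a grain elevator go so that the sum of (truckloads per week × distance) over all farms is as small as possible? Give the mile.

For a sum of weighted absolute distances on a line, the optimum is the weighted median (not the mean). Total weight W = 146; half-weight = 73.
Sort by position and accumulate weight:
  mile 13 (N1, w=50) → cum 50
  mile 18 (N5, w=4) → cum 54
  mile 22 (N3, w=50) → cum 104  ≥ 73 → median here
  mile 27 (N2, w=40) → cum 144
  mile 40 (N4, w=2) → cum 146
Optimal location: mile 22.

x = 22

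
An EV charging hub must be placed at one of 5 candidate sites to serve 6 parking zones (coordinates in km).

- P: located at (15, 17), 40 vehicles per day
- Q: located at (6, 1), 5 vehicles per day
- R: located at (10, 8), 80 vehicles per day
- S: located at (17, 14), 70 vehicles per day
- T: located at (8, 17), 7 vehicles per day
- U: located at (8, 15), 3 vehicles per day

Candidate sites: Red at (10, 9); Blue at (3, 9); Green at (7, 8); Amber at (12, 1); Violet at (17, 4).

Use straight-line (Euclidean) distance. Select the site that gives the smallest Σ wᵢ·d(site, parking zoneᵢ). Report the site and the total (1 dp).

Red, total 1180.9 km

Total weighted distance at each candidate:
  Red (10, 9): total = 1180.9
  Blue (3, 9): total = 2315.4
  Green (7, 8): total = 1658.0
  Amber (12, 1): total = 2397.7
  Violet (17, 4): total = 2081.4
Minimum is at Red with total 1180.9 km.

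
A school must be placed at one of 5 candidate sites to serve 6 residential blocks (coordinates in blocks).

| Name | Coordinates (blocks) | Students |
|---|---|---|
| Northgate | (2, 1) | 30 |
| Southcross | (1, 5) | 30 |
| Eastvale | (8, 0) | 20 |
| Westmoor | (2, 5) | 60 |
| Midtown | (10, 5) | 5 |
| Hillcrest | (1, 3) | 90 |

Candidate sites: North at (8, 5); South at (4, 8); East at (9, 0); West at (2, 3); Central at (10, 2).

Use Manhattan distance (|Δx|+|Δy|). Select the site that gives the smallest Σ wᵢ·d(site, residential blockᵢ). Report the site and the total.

Total weighted distance at each candidate:
  North (8, 5): total = 1790
  South (4, 8): total = 1755
  East (9, 0): total = 2390
  West (2, 3): total = 590
  Central (10, 2): total = 2285
Minimum is at West with total 590 blocks.

West, total 590 blocks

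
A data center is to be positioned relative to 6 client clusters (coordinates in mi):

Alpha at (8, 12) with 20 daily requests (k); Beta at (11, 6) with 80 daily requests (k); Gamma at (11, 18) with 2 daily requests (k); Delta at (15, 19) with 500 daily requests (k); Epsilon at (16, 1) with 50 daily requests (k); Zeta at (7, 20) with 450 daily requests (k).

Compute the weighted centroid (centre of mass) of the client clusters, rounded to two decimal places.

The minimiser of Σwᵢ‖p−pᵢ‖² is the weighted centroid p* = (Σwᵢpᵢ)/(Σwᵢ).
Σwᵢ = 1102.
Σwᵢxᵢ = 20·8 + 80·11 + 2·11 + 500·15 + 50·16 + 450·7 = 12512.
Σwᵢyᵢ = 20·12 + 80·6 + 2·18 + 500·19 + 50·1 + 450·20 = 19306.
x* = 12512/1102 = 11.35, y* = 19306/1102 = 17.52.

(11.35, 17.52)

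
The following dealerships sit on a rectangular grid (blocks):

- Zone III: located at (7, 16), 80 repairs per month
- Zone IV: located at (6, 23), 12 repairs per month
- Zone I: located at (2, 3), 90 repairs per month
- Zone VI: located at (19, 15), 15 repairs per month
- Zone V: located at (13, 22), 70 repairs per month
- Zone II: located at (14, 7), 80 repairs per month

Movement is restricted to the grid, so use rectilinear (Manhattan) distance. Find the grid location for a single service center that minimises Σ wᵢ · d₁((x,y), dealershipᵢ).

(7, 15)

Manhattan distance separates: Σwᵢ(|x−xᵢ|+|y−yᵢ|) = Σwᵢ|x−xᵢ| + Σwᵢ|y−yᵢ|, so x and y are optimised independently as 1-D weighted medians.
Total weight W = 347; half = 173.5.
x-coordinate, sorted with cumulative weight:
  x=2 (Zone I, w=90) cum 90
  x=6 (Zone IV, w=12) cum 102
  x=7 (Zone III, w=80) cum 182  ← median
  x=13 (Zone V, w=70) cum 252
  x=14 (Zone II, w=80) cum 332
  x=19 (Zone VI, w=15) cum 347
⇒ x* = 7
y-coordinate, sorted with cumulative weight:
  y=3 (Zone I, w=90) cum 90
  y=7 (Zone II, w=80) cum 170
  y=15 (Zone VI, w=15) cum 185  ← median
  y=16 (Zone III, w=80) cum 265
  y=22 (Zone V, w=70) cum 335
  y=23 (Zone IV, w=12) cum 347
⇒ y* = 15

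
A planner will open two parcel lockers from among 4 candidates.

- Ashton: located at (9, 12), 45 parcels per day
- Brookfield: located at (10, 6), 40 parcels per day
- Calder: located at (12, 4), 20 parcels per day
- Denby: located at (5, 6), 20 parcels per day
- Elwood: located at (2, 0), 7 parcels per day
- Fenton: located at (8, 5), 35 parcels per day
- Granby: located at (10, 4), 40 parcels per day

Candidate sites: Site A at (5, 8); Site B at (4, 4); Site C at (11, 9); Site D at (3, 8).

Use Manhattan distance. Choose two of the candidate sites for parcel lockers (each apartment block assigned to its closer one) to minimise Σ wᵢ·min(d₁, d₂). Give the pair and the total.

Evaluate every pair (each demand assigned to the nearer of the two):
  {Site B, Site C}: total = 1022
  {Site A, Site C}: total = 1072
  {Site C, Site D}: total = 1133
  {Site A, Site B}: total = 1297
  {Site B, Site D}: total = 1447
  {Site A, Site D}: total = 1533
Best pair: {Site B, Site C} with total 1022.

{Site B, Site C}, total 1022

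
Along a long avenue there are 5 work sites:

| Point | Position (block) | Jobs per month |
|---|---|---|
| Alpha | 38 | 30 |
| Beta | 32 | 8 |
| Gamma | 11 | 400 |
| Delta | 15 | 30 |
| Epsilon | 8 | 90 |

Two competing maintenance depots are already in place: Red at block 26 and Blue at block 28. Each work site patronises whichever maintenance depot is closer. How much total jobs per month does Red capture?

The indifferent point is the midpoint (26+28)/2 = 27; work sites left of it (closer to Red at 26) go to Red, those right go to Blue.
  Epsilon at 8 (w=90) → Red
  Gamma at 11 (w=400) → Red
  Delta at 15 (w=30) → Red
  Beta at 32 (w=8) → Blue
  Alpha at 38 (w=30) → Blue
Red captures 520; Blue captures 38.

520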